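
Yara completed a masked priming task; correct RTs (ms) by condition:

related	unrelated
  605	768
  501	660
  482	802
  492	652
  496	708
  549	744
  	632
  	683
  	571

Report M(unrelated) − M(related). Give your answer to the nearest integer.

M(related) = 3125/6 = 520.833
M(unrelated) = 6220/9 = 691.111
Difference = 691.111 − 520.833 = 170.278 ms

170 ms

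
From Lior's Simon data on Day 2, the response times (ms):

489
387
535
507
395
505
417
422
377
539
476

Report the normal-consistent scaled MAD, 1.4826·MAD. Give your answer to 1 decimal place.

Sorted: 377, 387, 395, 417, 422, 476, 489, 505, 507, 535, 539 → median = 476
|x − 476| sorted: 0, 13, 29, 31, 54, 59, 59, 63, 81, 89, 99 → MAD = 59
Robust SD ≈ 1.4826 × 59 = 87.473

87.5 ms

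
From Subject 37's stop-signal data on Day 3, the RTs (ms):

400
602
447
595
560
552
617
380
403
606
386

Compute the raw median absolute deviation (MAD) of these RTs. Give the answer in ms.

65 ms

Sorted: 380, 386, 400, 403, 447, 552, 560, 595, 602, 606, 617 → median = 552
|x − 552|: 152, 50, 105, 43, 8, 0, 65, 172, 149, 54, 166
Sorted deviations: 0, 8, 43, 50, 54, 65, 105, 149, 152, 166, 172 → MAD = 65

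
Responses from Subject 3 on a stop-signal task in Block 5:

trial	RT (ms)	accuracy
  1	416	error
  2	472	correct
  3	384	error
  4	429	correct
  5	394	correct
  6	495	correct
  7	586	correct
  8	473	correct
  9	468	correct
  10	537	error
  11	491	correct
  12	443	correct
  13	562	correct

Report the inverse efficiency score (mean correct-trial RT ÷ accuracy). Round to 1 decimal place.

625.7 ms

Correct trials (n=10): 472, 429, 394, 495, 586, 473, 468, 491, 443, 562
Mean correct RT = 4813/10 = 481.3000 ms
Proportion correct = 10/13
IES = 481.3000 / (10/13) = 625.690 ms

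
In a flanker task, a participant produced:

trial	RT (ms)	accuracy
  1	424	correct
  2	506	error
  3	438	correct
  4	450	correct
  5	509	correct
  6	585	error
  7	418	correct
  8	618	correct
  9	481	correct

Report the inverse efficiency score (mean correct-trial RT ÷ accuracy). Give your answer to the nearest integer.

613 ms

Correct trials (n=7): 424, 438, 450, 509, 418, 618, 481
Mean correct RT = 3338/7 = 476.8571 ms
Proportion correct = 7/9
IES = 476.8571 / (7/9) = 613.102 ms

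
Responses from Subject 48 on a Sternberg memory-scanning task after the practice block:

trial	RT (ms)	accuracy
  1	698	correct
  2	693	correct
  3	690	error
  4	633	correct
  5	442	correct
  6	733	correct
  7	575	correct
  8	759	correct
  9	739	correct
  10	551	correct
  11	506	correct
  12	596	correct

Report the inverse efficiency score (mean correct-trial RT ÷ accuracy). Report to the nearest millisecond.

Correct trials (n=11): 698, 693, 633, 442, 733, 575, 759, 739, 551, 506, 596
Mean correct RT = 6925/11 = 629.5455 ms
Proportion correct = 11/12
IES = 629.5455 / (11/12) = 686.777 ms

687 ms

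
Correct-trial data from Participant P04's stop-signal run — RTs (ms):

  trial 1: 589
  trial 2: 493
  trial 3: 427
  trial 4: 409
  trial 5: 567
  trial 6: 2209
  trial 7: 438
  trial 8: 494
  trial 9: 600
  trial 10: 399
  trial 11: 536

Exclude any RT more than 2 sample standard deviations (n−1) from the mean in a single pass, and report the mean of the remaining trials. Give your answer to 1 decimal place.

n = 11, ΣRT = 7161, M = 651.000
Σ(x−M)² = 2721316.00; s = √(2721316.00/10) = 521.662
Cutoffs: 651.000 ± 2·521.662 → [-392.3, 1694.3]
Outside: 2209 → excluded.
Retained (n=10): Σ = 4952, mean = 4952/10 = 495.200

495.2 ms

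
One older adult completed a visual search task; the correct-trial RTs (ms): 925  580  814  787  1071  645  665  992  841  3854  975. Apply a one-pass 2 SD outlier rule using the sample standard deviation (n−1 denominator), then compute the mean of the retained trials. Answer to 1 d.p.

829.5 ms

n = 11, ΣRT = 12149, M = 1104.455
Σ(x−M)² = 8556548.73; s = √(8556548.73/10) = 925.016
Cutoffs: 1104.455 ± 2·925.016 → [-745.6, 2954.5]
Outside: 3854 → excluded.
Retained (n=10): Σ = 8295, mean = 8295/10 = 829.500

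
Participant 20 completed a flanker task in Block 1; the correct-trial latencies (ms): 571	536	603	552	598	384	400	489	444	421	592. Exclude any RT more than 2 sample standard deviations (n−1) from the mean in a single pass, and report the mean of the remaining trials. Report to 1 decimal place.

n = 11, ΣRT = 5590, M = 508.182
Σ(x−M)² = 69935.64; s = √(69935.64/10) = 83.628
Cutoffs: 508.182 ± 2·83.628 → [340.9, 675.4]
No RTs fall outside the cutoffs; all 11 retained. Mean = 5590/11 = 508.182

508.2 ms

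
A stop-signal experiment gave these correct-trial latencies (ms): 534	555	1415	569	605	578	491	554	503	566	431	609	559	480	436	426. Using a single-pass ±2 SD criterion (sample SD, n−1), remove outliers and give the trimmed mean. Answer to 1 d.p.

n = 16, ΣRT = 9311, M = 581.938
Σ(x−M)² = 793312.94; s = √(793312.94/15) = 229.973
Cutoffs: 581.938 ± 2·229.973 → [122.0, 1041.9]
Outside: 1415 → excluded.
Retained (n=15): Σ = 7896, mean = 7896/15 = 526.400

526.4 ms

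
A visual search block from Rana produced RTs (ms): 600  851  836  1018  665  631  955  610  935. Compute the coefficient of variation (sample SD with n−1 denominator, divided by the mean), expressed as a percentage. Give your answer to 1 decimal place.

20.8%

n = 9, Σ = 7101, M = 789.0000
Σ(x−M)² = 215468.000; s = √(215468.000/8) = 164.1143
CV = 164.1143 / 789.0000 = 0.20800 = 20.800%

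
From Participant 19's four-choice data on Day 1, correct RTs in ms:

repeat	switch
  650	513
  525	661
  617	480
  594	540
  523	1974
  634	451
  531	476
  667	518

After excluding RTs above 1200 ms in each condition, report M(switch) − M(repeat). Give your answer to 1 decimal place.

-72.8 ms

switch: exclude 1974
M(repeat) = 4741/8 = 592.625
M(switch) = 3639/7 = 519.857
Difference = 519.857 − 592.625 = -72.768 ms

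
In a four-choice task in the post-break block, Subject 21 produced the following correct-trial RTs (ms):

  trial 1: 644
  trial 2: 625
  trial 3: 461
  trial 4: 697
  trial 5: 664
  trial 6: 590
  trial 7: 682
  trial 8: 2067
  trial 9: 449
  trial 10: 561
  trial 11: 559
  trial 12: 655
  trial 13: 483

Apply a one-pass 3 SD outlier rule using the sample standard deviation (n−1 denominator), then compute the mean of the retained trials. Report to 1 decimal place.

n = 13, ΣRT = 9137, M = 702.846
Σ(x−M)² = 2099511.69; s = √(2099511.69/12) = 418.281
Cutoffs: 702.846 ± 3·418.281 → [-552.0, 1957.7]
Outside: 2067 → excluded.
Retained (n=12): Σ = 7070, mean = 7070/12 = 589.167

589.2 ms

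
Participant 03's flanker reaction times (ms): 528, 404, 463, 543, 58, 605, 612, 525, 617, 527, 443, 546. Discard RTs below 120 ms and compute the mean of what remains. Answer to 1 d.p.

528.5 ms

Excluded: 58
Retained (n=11): Σ = 5813
Mean = 5813/11 = 528.4545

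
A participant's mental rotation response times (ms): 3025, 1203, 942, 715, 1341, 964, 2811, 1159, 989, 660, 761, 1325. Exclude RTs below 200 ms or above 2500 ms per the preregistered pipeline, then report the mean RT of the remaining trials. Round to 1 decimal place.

1005.9 ms

Excluded: 2811, 3025
Retained (n=10): Σ = 10059
Mean = 10059/10 = 1005.9000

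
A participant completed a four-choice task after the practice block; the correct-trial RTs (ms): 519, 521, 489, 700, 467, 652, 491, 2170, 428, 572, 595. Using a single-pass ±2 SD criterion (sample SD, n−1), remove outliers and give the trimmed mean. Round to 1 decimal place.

n = 11, ΣRT = 7604, M = 691.273
Σ(x−M)² = 2471052.18; s = √(2471052.18/10) = 497.097
Cutoffs: 691.273 ± 2·497.097 → [-302.9, 1685.5]
Outside: 2170 → excluded.
Retained (n=10): Σ = 5434, mean = 5434/10 = 543.400

543.4 ms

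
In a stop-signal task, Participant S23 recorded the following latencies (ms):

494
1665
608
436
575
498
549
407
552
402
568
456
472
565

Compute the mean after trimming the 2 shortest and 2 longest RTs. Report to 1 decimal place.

Sorted: 402, 407, 436, 456, 472, 494, 498, 549, 552, 565, 568, 575, 608, 1665
Drop lowest 2 (402, 407) and highest 2 (608, 1665)
Remaining (n=10): Σ = 5165, mean = 5165/10 = 516.500

516.5 ms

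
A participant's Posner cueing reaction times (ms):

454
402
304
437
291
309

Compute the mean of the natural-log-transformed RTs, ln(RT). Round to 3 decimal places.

5.886

ln(RT): 6.1181, 5.9965, 5.7170, 6.0799, 5.6733, 5.7333
Σ ln(RT) = 35.3182
Mean = 35.3182/6 = 5.88636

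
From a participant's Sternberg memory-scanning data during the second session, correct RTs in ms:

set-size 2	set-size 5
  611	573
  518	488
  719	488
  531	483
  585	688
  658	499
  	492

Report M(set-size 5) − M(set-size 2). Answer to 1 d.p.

M(set-size 2) = 3622/6 = 603.667
M(set-size 5) = 3711/7 = 530.143
Difference = 530.143 − 603.667 = -73.524 ms

-73.5 ms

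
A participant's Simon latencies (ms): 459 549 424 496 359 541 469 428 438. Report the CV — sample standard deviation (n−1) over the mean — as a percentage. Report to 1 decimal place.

n = 9, Σ = 4163, M = 462.5556
Σ(x−M)² = 28806.222; s = √(28806.222/8) = 60.0065
CV = 60.0065 / 462.5556 = 0.12973 = 12.973%

13.0%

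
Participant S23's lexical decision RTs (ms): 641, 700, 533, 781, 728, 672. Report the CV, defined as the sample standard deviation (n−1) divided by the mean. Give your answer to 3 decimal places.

0.126

n = 6, Σ = 4055, M = 675.8333
Σ(x−M)² = 35994.833; s = √(35994.833/5) = 84.8467
CV = 84.8467 / 675.8333 = 0.12554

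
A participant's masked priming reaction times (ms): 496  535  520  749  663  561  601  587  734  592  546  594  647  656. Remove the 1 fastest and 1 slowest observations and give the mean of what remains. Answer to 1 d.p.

603.0 ms

Sorted: 496, 520, 535, 546, 561, 587, 592, 594, 601, 647, 656, 663, 734, 749
Drop lowest 1 (496) and highest 1 (749)
Remaining (n=12): Σ = 7236, mean = 7236/12 = 603.000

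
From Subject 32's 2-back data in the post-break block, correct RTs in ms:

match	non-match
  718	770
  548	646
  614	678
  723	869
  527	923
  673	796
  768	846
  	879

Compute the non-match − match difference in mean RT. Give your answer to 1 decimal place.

M(match) = 4571/7 = 653.000
M(non-match) = 6407/8 = 800.875
Difference = 800.875 − 653.000 = 147.875 ms

147.9 ms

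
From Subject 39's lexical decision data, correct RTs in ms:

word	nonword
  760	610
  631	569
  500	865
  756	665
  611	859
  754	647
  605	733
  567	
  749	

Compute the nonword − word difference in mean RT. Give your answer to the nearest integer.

48 ms

M(word) = 5933/9 = 659.222
M(nonword) = 4948/7 = 706.857
Difference = 706.857 − 659.222 = 47.635 ms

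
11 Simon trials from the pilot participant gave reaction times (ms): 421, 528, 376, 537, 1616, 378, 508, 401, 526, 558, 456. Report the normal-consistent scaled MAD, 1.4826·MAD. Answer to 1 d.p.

77.1 ms

Sorted: 376, 378, 401, 421, 456, 508, 526, 528, 537, 558, 1616 → median = 508
|x − 508| sorted: 0, 18, 20, 29, 50, 52, 87, 107, 130, 132, 1108 → MAD = 52
Robust SD ≈ 1.4826 × 52 = 77.095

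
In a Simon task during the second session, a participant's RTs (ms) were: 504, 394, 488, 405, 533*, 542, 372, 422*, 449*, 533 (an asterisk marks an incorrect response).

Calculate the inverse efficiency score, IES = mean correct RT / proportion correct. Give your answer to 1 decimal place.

Correct trials (n=7): 504, 394, 488, 405, 542, 372, 533
Mean correct RT = 3238/7 = 462.5714 ms
Proportion correct = 7/10
IES = 462.5714 / (7/10) = 660.816 ms

660.8 ms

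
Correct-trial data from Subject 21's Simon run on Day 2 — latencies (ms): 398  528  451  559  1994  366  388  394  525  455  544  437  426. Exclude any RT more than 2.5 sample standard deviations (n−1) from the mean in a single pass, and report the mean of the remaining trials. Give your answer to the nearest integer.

456 ms

n = 13, ΣRT = 7465, M = 574.231
Σ(x−M)² = 2233240.31; s = √(2233240.31/12) = 431.397
Cutoffs: 574.231 ± 2.5·431.397 → [-504.3, 1652.7]
Outside: 1994 → excluded.
Retained (n=12): Σ = 5471, mean = 5471/12 = 455.917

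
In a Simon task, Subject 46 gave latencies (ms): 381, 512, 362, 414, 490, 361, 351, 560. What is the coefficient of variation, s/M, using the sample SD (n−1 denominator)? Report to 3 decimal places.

n = 8, Σ = 3431, M = 428.8750
Σ(x−M)² = 45496.875; s = √(45496.875/7) = 80.6198
CV = 80.6198 / 428.8750 = 0.18798

0.188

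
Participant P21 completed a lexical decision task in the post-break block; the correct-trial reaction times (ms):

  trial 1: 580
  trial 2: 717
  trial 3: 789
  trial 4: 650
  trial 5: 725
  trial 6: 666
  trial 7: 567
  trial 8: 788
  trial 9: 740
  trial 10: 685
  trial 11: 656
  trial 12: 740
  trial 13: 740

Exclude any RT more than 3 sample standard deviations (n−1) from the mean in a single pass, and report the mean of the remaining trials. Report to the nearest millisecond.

696 ms

n = 13, ΣRT = 9043, M = 695.615
Σ(x−M)² = 59035.08; s = √(59035.08/12) = 70.140
Cutoffs: 695.615 ± 3·70.140 → [485.2, 906.0]
No RTs fall outside the cutoffs; all 13 retained. Mean = 9043/13 = 695.615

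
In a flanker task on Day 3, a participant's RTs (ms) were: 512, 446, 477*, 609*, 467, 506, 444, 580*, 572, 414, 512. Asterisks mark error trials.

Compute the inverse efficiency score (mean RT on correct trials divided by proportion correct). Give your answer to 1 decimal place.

Correct trials (n=8): 512, 446, 467, 506, 444, 572, 414, 512
Mean correct RT = 3873/8 = 484.1250 ms
Proportion correct = 8/11
IES = 484.1250 / (8/11) = 665.672 ms

665.7 ms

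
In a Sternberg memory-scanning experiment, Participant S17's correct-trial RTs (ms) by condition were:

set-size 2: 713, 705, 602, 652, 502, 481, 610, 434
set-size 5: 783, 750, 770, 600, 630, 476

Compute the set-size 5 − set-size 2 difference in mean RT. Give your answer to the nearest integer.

M(set-size 2) = 4699/8 = 587.375
M(set-size 5) = 4009/6 = 668.167
Difference = 668.167 − 587.375 = 80.792 ms

81 ms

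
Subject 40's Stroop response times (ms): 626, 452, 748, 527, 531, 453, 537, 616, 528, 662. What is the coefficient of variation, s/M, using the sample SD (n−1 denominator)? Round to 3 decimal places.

0.165

n = 10, Σ = 5680, M = 568.0000
Σ(x−M)² = 79196.000; s = √(79196.000/9) = 93.8059
CV = 93.8059 / 568.0000 = 0.16515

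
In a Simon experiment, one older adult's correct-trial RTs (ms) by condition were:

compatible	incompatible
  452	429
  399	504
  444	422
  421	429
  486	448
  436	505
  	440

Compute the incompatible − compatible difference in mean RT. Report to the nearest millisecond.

14 ms

M(compatible) = 2638/6 = 439.667
M(incompatible) = 3177/7 = 453.857
Difference = 453.857 − 439.667 = 14.190 ms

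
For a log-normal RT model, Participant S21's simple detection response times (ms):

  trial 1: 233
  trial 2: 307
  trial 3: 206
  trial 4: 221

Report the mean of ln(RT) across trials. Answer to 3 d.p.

ln(RT): 5.4510, 5.7268, 5.3279, 5.3982
Σ ln(RT) = 21.9039
Mean = 21.9039/4 = 5.47598

5.476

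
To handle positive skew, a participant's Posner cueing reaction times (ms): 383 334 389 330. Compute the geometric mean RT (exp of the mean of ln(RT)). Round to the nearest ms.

ln(RT): 5.9480, 5.8111, 5.9636, 5.7991
Mean ln(RT) = 23.5218/4 = 5.88046
Geometric mean = exp(5.88046) = 357.97 ms

358 ms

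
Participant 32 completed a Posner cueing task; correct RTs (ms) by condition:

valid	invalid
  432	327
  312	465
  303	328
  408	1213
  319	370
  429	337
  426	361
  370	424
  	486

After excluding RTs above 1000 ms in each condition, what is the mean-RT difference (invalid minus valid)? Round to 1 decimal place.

invalid: exclude 1213
M(valid) = 2999/8 = 374.875
M(invalid) = 3098/8 = 387.250
Difference = 387.250 − 374.875 = 12.375 ms

12.4 ms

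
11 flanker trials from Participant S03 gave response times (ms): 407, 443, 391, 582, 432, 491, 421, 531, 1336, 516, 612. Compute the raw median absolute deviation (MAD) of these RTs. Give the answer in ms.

70 ms

Sorted: 391, 407, 421, 432, 443, 491, 516, 531, 582, 612, 1336 → median = 491
|x − 491|: 84, 48, 100, 91, 59, 0, 70, 40, 845, 25, 121
Sorted deviations: 0, 25, 40, 48, 59, 70, 84, 91, 100, 121, 845 → MAD = 70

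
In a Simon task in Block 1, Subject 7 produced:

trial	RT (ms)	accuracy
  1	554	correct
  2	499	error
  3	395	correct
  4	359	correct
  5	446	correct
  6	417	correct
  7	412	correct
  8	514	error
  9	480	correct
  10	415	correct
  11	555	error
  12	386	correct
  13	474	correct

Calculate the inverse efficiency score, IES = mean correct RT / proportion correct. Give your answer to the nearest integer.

564 ms

Correct trials (n=10): 554, 395, 359, 446, 417, 412, 480, 415, 386, 474
Mean correct RT = 4338/10 = 433.8000 ms
Proportion correct = 10/13
IES = 433.8000 / (10/13) = 563.940 ms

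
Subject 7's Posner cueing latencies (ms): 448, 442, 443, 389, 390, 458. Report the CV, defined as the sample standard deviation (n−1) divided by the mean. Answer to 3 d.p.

0.071

n = 6, Σ = 2570, M = 428.3333
Σ(x−M)² = 4685.333; s = √(4685.333/5) = 30.6115
CV = 30.6115 / 428.3333 = 0.07147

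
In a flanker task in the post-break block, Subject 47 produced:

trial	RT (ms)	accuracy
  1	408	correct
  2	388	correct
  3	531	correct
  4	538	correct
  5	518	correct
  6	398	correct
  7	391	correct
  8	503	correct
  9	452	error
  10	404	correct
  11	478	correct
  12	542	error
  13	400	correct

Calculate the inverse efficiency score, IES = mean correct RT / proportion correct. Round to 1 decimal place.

Correct trials (n=11): 408, 388, 531, 538, 518, 398, 391, 503, 404, 478, 400
Mean correct RT = 4957/11 = 450.6364 ms
Proportion correct = 11/13
IES = 450.6364 / (11/13) = 532.570 ms

532.6 ms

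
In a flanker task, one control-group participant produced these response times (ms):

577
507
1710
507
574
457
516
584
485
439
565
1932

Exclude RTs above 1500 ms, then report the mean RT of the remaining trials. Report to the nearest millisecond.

Excluded: 1710, 1932
Retained (n=10): Σ = 5211
Mean = 5211/10 = 521.1000

521 ms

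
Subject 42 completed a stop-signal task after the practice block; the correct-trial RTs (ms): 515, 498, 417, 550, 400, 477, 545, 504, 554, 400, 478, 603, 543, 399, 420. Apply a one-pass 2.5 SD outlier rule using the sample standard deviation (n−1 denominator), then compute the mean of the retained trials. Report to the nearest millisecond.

n = 15, ΣRT = 7303, M = 486.867
Σ(x−M)² = 62059.73; s = √(62059.73/14) = 66.580
Cutoffs: 486.867 ± 2.5·66.580 → [320.4, 653.3]
No RTs fall outside the cutoffs; all 15 retained. Mean = 7303/15 = 486.867

487 ms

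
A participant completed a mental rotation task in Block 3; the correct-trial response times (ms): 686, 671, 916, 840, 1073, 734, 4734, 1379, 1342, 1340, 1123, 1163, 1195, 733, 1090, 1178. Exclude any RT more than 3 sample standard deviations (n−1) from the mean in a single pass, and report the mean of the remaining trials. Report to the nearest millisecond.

n = 16, ΣRT = 20197, M = 1262.312
Σ(x−M)² = 13724409.44; s = √(13724409.44/15) = 956.536
Cutoffs: 1262.312 ± 3·956.536 → [-1607.3, 4131.9]
Outside: 4734 → excluded.
Retained (n=15): Σ = 15463, mean = 15463/15 = 1030.867

1031 ms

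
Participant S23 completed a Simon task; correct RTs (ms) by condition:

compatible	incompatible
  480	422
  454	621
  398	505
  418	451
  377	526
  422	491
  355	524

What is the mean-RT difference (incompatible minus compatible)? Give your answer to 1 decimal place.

M(compatible) = 2904/7 = 414.857
M(incompatible) = 3540/7 = 505.714
Difference = 505.714 − 414.857 = 90.857 ms

90.9 ms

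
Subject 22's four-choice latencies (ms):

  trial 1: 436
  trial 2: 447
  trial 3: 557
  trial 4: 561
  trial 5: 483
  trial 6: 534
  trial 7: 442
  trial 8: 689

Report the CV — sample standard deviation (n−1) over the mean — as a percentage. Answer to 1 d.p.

n = 8, Σ = 4149, M = 518.6250
Σ(x−M)² = 51629.875; s = √(51629.875/7) = 85.8819
CV = 85.8819 / 518.6250 = 0.16560 = 16.560%

16.6%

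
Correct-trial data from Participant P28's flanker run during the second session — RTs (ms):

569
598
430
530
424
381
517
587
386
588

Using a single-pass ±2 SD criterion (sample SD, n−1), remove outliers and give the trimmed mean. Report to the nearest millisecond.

n = 10, ΣRT = 5010, M = 501.000
Σ(x−M)² = 68690.00; s = √(68690.00/9) = 87.363
Cutoffs: 501.000 ± 2·87.363 → [326.3, 675.7]
No RTs fall outside the cutoffs; all 10 retained. Mean = 5010/10 = 501.000

501 ms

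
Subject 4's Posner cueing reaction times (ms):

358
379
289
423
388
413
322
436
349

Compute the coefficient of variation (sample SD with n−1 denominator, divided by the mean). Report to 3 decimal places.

n = 9, Σ = 3357, M = 373.0000
Σ(x−M)² = 18788.000; s = √(18788.000/8) = 48.4613
CV = 48.4613 / 373.0000 = 0.12992

0.130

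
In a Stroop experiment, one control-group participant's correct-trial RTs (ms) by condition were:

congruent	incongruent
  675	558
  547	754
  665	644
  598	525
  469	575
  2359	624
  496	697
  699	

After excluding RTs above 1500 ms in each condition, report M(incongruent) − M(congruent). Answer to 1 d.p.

congruent: exclude 2359
M(congruent) = 4149/7 = 592.714
M(incongruent) = 4377/7 = 625.286
Difference = 625.286 − 592.714 = 32.571 ms

32.6 ms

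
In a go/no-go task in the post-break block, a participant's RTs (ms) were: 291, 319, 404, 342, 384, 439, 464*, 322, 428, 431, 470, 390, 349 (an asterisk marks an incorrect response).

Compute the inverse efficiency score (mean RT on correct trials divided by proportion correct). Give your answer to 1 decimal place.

412.5 ms

Correct trials (n=12): 291, 319, 404, 342, 384, 439, 322, 428, 431, 470, 390, 349
Mean correct RT = 4569/12 = 380.7500 ms
Proportion correct = 12/13
IES = 380.7500 / (12/13) = 412.479 ms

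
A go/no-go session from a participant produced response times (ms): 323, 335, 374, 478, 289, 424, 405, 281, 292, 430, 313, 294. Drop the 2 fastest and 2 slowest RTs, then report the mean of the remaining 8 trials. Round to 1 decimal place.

Sorted: 281, 289, 292, 294, 313, 323, 335, 374, 405, 424, 430, 478
Drop lowest 2 (281, 289) and highest 2 (430, 478)
Remaining (n=8): Σ = 2760, mean = 2760/8 = 345.000

345.0 ms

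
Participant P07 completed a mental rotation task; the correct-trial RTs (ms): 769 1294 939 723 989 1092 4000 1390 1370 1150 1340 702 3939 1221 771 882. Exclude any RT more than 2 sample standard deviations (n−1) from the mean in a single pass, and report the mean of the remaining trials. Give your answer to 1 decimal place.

n = 16, ΣRT = 22571, M = 1410.688
Σ(x−M)² = 15799035.44; s = √(15799035.44/15) = 1026.289
Cutoffs: 1410.688 ± 2·1026.289 → [-641.9, 3463.3]
Outside: 3939, 4000 → excluded.
Retained (n=14): Σ = 14632, mean = 14632/14 = 1045.143

1045.1 ms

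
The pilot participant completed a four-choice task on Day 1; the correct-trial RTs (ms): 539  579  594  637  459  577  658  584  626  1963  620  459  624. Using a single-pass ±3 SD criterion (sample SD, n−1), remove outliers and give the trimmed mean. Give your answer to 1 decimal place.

n = 13, ΣRT = 8919, M = 686.077
Σ(x−M)² = 1812578.92; s = √(1812578.92/12) = 388.649
Cutoffs: 686.077 ± 3·388.649 → [-479.9, 1852.0]
Outside: 1963 → excluded.
Retained (n=12): Σ = 6956, mean = 6956/12 = 579.667

579.7 ms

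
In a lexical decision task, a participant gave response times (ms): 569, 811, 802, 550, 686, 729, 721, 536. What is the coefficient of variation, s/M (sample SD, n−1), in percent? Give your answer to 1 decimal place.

n = 8, Σ = 5404, M = 675.5000
Σ(x−M)² = 85958.000; s = √(85958.000/7) = 110.8139
CV = 110.8139 / 675.5000 = 0.16405 = 16.405%

16.4%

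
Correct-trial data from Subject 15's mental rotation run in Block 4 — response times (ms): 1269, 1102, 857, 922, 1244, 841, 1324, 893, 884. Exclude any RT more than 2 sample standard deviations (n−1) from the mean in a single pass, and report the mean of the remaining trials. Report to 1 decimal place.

n = 9, ΣRT = 9336, M = 1037.333
Σ(x−M)² = 311452.00; s = √(311452.00/8) = 197.311
Cutoffs: 1037.333 ± 2·197.311 → [642.7, 1432.0]
No RTs fall outside the cutoffs; all 9 retained. Mean = 9336/9 = 1037.333

1037.3 ms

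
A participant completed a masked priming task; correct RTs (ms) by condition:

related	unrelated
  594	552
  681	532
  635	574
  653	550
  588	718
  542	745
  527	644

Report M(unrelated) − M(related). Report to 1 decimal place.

13.6 ms

M(related) = 4220/7 = 602.857
M(unrelated) = 4315/7 = 616.429
Difference = 616.429 − 602.857 = 13.571 ms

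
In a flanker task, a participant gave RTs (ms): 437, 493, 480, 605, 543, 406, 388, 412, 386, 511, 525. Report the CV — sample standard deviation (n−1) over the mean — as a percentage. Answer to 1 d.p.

n = 11, Σ = 5186, M = 471.4545
Σ(x−M)² = 51194.727; s = √(51194.727/10) = 71.5505
CV = 71.5505 / 471.4545 = 0.15177 = 15.177%

15.2%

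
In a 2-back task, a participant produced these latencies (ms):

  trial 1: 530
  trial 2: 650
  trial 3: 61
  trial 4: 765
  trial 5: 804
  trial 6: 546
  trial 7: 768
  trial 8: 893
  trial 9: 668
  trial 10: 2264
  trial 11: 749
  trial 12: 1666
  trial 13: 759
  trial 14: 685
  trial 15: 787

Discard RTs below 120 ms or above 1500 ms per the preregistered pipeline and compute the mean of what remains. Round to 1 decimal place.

717.0 ms

Excluded: 61, 1666, 2264
Retained (n=12): Σ = 8604
Mean = 8604/12 = 717.0000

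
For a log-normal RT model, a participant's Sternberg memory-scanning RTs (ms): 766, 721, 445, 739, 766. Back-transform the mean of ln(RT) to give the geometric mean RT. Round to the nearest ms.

ln(RT): 6.6412, 6.5806, 6.0981, 6.6053, 6.6412
Mean ln(RT) = 32.5664/5 = 6.51328
Geometric mean = exp(6.51328) = 674.03 ms

674 ms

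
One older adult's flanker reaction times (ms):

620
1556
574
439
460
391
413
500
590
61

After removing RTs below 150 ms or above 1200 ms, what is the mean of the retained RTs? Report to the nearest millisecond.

498 ms

Excluded: 61, 1556
Retained (n=8): Σ = 3987
Mean = 3987/8 = 498.3750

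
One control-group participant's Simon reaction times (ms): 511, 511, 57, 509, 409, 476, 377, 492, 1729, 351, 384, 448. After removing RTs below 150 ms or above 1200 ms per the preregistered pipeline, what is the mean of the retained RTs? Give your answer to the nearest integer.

Excluded: 57, 1729
Retained (n=10): Σ = 4468
Mean = 4468/10 = 446.8000

447 ms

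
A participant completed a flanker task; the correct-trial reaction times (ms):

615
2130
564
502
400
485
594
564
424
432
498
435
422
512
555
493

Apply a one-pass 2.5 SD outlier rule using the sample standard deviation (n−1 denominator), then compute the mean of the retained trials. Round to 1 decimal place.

n = 16, ΣRT = 9625, M = 601.562
Σ(x−M)² = 2556273.94; s = √(2556273.94/15) = 412.817
Cutoffs: 601.562 ± 2.5·412.817 → [-430.5, 1633.6]
Outside: 2130 → excluded.
Retained (n=15): Σ = 7495, mean = 7495/15 = 499.667

499.7 ms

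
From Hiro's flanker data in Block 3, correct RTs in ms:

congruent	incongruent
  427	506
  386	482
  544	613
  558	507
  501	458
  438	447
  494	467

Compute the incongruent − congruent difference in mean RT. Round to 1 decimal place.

M(congruent) = 3348/7 = 478.286
M(incongruent) = 3480/7 = 497.143
Difference = 497.143 − 478.286 = 18.857 ms

18.9 ms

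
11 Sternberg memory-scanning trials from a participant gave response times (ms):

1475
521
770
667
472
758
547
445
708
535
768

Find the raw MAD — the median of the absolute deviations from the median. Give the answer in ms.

120 ms

Sorted: 445, 472, 521, 535, 547, 667, 708, 758, 768, 770, 1475 → median = 667
|x − 667|: 808, 146, 103, 0, 195, 91, 120, 222, 41, 132, 101
Sorted deviations: 0, 41, 91, 101, 103, 120, 132, 146, 195, 222, 808 → MAD = 120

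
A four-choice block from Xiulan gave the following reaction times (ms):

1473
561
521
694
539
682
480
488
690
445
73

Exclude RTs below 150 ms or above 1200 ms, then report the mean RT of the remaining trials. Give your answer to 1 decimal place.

Excluded: 73, 1473
Retained (n=9): Σ = 5100
Mean = 5100/9 = 566.6667

566.7 ms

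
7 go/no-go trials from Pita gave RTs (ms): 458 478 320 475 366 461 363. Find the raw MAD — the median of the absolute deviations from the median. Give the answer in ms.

20 ms

Sorted: 320, 363, 366, 458, 461, 475, 478 → median = 458
|x − 458|: 0, 20, 138, 17, 92, 3, 95
Sorted deviations: 0, 3, 17, 20, 92, 95, 138 → MAD = 20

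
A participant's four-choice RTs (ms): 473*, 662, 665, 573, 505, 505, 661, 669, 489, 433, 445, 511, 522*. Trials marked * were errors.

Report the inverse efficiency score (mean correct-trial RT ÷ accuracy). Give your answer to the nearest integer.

657 ms

Correct trials (n=11): 662, 665, 573, 505, 505, 661, 669, 489, 433, 445, 511
Mean correct RT = 6118/11 = 556.1818 ms
Proportion correct = 11/13
IES = 556.1818 / (11/13) = 657.306 ms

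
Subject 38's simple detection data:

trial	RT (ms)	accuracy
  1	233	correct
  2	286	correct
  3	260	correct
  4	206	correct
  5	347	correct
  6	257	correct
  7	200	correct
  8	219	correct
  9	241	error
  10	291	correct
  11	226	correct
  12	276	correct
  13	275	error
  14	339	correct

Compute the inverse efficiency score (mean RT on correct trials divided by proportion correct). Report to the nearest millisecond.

Correct trials (n=12): 233, 286, 260, 206, 347, 257, 200, 219, 291, 226, 276, 339
Mean correct RT = 3140/12 = 261.6667 ms
Proportion correct = 12/14
IES = 261.6667 / (12/14) = 305.278 ms

305 ms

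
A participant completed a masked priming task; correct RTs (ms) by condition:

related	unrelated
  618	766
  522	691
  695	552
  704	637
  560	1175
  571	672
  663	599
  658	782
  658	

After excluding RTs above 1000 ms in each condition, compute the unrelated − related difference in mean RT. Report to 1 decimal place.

43.6 ms

unrelated: exclude 1175
M(related) = 5649/9 = 627.667
M(unrelated) = 4699/7 = 671.286
Difference = 671.286 − 627.667 = 43.619 ms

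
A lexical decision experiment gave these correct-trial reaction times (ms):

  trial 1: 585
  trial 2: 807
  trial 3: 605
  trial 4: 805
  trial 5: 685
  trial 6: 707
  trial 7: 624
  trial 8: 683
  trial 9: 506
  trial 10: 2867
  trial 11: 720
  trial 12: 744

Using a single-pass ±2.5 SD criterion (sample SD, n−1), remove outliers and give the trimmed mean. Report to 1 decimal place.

679.2 ms

n = 12, ΣRT = 10338, M = 861.500
Σ(x−M)² = 4473937.00; s = √(4473937.00/11) = 637.747
Cutoffs: 861.500 ± 2.5·637.747 → [-732.9, 2455.9]
Outside: 2867 → excluded.
Retained (n=11): Σ = 7471, mean = 7471/11 = 679.182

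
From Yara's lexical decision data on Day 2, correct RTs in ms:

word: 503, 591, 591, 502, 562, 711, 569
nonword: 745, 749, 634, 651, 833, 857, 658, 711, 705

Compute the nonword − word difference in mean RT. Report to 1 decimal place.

M(word) = 4029/7 = 575.571
M(nonword) = 6543/9 = 727.000
Difference = 727.000 − 575.571 = 151.429 ms

151.4 ms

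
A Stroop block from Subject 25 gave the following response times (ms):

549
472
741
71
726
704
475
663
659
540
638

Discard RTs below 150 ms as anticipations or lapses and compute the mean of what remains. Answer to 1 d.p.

616.7 ms

Excluded: 71
Retained (n=10): Σ = 6167
Mean = 6167/10 = 616.7000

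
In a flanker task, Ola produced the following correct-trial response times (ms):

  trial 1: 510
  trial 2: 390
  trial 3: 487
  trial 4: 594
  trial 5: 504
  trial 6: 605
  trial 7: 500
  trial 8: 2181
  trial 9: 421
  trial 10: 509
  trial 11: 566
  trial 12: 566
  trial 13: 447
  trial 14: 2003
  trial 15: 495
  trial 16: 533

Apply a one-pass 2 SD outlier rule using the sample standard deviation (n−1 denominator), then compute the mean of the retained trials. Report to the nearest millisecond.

n = 16, ΣRT = 11311, M = 706.938
Σ(x−M)² = 4450802.94; s = √(4450802.94/15) = 544.720
Cutoffs: 706.938 ± 2·544.720 → [-382.5, 1796.4]
Outside: 2003, 2181 → excluded.
Retained (n=14): Σ = 7127, mean = 7127/14 = 509.071

509 ms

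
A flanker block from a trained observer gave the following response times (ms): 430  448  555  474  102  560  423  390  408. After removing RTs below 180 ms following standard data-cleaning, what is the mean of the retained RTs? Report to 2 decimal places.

Excluded: 102
Retained (n=8): Σ = 3688
Mean = 3688/8 = 461.0000

461.00 ms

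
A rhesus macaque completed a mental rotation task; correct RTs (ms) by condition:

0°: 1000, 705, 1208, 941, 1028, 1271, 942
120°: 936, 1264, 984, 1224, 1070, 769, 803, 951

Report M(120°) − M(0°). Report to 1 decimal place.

-13.4 ms

M(0°) = 7095/7 = 1013.571
M(120°) = 8001/8 = 1000.125
Difference = 1000.125 − 1013.571 = -13.446 ms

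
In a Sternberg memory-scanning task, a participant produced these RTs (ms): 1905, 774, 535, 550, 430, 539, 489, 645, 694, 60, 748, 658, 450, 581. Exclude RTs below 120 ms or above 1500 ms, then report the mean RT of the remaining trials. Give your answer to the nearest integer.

Excluded: 60, 1905
Retained (n=12): Σ = 7093
Mean = 7093/12 = 591.0833

591 ms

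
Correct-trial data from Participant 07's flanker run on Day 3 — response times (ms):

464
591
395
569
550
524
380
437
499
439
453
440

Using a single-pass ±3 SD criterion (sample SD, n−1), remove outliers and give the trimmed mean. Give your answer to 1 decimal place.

n = 12, ΣRT = 5741, M = 478.417
Σ(x−M)² = 50748.92; s = √(50748.92/11) = 67.923
Cutoffs: 478.417 ± 3·67.923 → [274.6, 682.2]
No RTs fall outside the cutoffs; all 12 retained. Mean = 5741/12 = 478.417

478.4 ms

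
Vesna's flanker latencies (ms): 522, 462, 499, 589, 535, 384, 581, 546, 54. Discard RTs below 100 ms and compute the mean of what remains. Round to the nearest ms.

Excluded: 54
Retained (n=8): Σ = 4118
Mean = 4118/8 = 514.7500

515 ms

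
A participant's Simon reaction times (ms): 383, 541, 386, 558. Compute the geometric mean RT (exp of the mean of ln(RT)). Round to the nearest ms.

ln(RT): 5.9480, 6.2934, 5.9558, 6.3244
Mean ln(RT) = 24.5217/4 = 6.13041
Geometric mean = exp(6.13041) = 459.63 ms

460 ms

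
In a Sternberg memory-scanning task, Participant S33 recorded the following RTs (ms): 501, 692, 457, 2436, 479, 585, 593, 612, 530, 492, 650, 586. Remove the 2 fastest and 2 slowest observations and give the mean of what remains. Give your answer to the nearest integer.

Sorted: 457, 479, 492, 501, 530, 585, 586, 593, 612, 650, 692, 2436
Drop lowest 2 (457, 479) and highest 2 (692, 2436)
Remaining (n=8): Σ = 4549, mean = 4549/8 = 568.625

569 ms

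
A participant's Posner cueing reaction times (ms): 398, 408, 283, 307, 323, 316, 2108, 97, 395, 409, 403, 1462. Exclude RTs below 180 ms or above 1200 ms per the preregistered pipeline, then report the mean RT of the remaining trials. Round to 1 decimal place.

Excluded: 97, 1462, 2108
Retained (n=9): Σ = 3242
Mean = 3242/9 = 360.2222

360.2 ms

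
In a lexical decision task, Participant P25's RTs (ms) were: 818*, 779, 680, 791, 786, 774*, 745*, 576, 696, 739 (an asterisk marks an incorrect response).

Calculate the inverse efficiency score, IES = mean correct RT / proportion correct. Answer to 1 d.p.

1030.0 ms

Correct trials (n=7): 779, 680, 791, 786, 576, 696, 739
Mean correct RT = 5047/7 = 721.0000 ms
Proportion correct = 7/10
IES = 721.0000 / (7/10) = 1030.000 ms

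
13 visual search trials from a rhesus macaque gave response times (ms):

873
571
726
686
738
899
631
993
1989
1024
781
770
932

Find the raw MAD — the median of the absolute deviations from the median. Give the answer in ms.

118 ms

Sorted: 571, 631, 686, 726, 738, 770, 781, 873, 899, 932, 993, 1024, 1989 → median = 781
|x − 781|: 92, 210, 55, 95, 43, 118, 150, 212, 1208, 243, 0, 11, 151
Sorted deviations: 0, 11, 43, 55, 92, 95, 118, 150, 151, 210, 212, 243, 1208 → MAD = 118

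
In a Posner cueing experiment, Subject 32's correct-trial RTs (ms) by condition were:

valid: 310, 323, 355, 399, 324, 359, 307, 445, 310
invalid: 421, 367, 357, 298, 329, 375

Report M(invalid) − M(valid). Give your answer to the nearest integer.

M(valid) = 3132/9 = 348.000
M(invalid) = 2147/6 = 357.833
Difference = 357.833 − 348.000 = 9.833 ms

10 ms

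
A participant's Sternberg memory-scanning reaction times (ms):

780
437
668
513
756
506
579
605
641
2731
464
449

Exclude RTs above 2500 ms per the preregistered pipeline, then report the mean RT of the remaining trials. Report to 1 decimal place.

581.6 ms

Excluded: 2731
Retained (n=11): Σ = 6398
Mean = 6398/11 = 581.6364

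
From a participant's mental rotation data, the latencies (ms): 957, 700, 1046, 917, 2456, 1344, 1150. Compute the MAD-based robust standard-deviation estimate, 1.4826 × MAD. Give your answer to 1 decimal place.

Sorted: 700, 917, 957, 1046, 1150, 1344, 2456 → median = 1046
|x − 1046| sorted: 0, 89, 104, 129, 298, 346, 1410 → MAD = 129
Robust SD ≈ 1.4826 × 129 = 191.255

191.3 ms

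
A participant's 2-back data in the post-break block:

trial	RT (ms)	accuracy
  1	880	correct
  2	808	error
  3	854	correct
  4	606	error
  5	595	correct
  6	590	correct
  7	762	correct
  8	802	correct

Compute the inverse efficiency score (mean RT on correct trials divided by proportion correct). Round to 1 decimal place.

Correct trials (n=6): 880, 854, 595, 590, 762, 802
Mean correct RT = 4483/6 = 747.1667 ms
Proportion correct = 6/8
IES = 747.1667 / (6/8) = 996.222 ms

996.2 ms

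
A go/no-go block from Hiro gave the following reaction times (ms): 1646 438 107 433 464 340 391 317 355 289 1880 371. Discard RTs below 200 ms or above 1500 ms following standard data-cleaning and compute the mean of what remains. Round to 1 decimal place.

Excluded: 107, 1646, 1880
Retained (n=9): Σ = 3398
Mean = 3398/9 = 377.5556

377.6 ms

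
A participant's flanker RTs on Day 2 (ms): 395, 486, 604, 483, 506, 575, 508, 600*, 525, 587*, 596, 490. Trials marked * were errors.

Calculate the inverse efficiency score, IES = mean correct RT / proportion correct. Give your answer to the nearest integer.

Correct trials (n=10): 395, 486, 604, 483, 506, 575, 508, 525, 596, 490
Mean correct RT = 5168/10 = 516.8000 ms
Proportion correct = 10/12
IES = 516.8000 / (10/12) = 620.160 ms

620 ms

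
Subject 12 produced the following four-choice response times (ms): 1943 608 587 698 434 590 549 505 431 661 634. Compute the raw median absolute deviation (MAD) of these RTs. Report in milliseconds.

71 ms

Sorted: 431, 434, 505, 549, 587, 590, 608, 634, 661, 698, 1943 → median = 590
|x − 590|: 1353, 18, 3, 108, 156, 0, 41, 85, 159, 71, 44
Sorted deviations: 0, 3, 18, 41, 44, 71, 85, 108, 156, 159, 1353 → MAD = 71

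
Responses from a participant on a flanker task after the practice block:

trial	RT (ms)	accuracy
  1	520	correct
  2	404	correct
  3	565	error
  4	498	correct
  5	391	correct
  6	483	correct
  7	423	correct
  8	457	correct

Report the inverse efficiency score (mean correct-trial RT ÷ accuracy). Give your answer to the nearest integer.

519 ms

Correct trials (n=7): 520, 404, 498, 391, 483, 423, 457
Mean correct RT = 3176/7 = 453.7143 ms
Proportion correct = 7/8
IES = 453.7143 / (7/8) = 518.531 ms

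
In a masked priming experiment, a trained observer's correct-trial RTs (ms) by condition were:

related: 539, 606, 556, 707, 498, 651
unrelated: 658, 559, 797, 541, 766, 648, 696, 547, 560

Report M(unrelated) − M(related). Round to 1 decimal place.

M(related) = 3557/6 = 592.833
M(unrelated) = 5772/9 = 641.333
Difference = 641.333 − 592.833 = 48.500 ms

48.5 ms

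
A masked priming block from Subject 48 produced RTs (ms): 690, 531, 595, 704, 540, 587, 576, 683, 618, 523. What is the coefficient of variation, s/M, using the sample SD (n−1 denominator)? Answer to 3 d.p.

n = 10, Σ = 6047, M = 604.7000
Σ(x−M)² = 40968.100; s = √(40968.100/9) = 67.4686
CV = 67.4686 / 604.7000 = 0.11157

0.112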